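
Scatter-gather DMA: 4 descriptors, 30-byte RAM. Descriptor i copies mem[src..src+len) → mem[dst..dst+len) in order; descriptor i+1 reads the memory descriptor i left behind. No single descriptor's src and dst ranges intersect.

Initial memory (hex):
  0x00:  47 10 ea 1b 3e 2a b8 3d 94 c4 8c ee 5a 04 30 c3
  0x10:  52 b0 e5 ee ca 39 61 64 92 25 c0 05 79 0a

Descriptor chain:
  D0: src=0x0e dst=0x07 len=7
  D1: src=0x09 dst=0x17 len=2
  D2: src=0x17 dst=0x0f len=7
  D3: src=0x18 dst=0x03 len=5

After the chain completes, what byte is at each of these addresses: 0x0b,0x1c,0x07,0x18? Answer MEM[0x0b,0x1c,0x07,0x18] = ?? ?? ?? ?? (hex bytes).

MEM[0x0b,0x1c,0x07,0x18] = e5 79 79 b0

D0: mem[0x07..0x0d] <- [30 c3 52 b0 e5 ee ca]
D1: mem[0x17..0x18] <- [52 b0]
D2: mem[0x0f..0x15] <- [52 b0 25 c0 05 79 0a]
D3: mem[0x03..0x07] <- [b0 25 c0 05 79]
query mem[0x0b]=0xe5, mem[0x1c]=0x79, mem[0x07]=0x79, mem[0x18]=0xb0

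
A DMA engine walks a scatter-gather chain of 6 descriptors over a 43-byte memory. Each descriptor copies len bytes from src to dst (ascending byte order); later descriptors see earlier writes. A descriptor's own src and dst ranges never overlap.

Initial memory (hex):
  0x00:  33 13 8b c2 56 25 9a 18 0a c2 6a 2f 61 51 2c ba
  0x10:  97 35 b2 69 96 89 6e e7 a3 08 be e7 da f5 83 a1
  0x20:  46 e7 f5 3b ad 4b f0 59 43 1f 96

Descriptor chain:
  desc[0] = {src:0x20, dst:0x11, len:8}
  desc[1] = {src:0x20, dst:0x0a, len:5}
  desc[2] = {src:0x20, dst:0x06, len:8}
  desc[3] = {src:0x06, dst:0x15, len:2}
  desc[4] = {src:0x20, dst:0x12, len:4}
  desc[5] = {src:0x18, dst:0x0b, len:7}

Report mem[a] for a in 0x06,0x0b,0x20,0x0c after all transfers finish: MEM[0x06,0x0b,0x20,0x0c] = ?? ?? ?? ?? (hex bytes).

  after D0: wrote 8B at 0x11 = 46e7f53bad4bf059
  after D1: wrote 5B at 0x0a = 46e7f53bad
  after D2: wrote 8B at 0x06 = 46e7f53bad4bf059
  after D3: wrote 2B at 0x15 = 46e7
  after D4: wrote 4B at 0x12 = 46e7f53b
  after D5: wrote 7B at 0x0b = 5908bee7daf583
query mem[0x06]=0x46, mem[0x0b]=0x59, mem[0x20]=0x46, mem[0x0c]=0x08

MEM[0x06,0x0b,0x20,0x0c] = 46 59 46 08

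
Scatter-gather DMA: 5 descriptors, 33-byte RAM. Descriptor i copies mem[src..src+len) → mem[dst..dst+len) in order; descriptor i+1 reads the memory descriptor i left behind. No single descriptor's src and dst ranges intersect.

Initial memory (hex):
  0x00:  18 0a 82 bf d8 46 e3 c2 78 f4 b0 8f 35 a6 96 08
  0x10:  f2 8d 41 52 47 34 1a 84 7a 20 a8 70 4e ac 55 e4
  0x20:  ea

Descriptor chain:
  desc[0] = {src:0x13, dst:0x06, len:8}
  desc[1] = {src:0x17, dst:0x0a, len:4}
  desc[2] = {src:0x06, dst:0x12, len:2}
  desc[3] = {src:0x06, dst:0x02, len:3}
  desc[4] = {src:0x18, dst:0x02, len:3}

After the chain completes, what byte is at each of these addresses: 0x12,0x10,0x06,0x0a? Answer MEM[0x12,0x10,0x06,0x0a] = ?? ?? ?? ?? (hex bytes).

MEM[0x12,0x10,0x06,0x0a] = 52 f2 52 84

#0 dst[0x06+8] := {0x52,0x47,0x34,0x1a,0x84,0x7a,0x20,0xa8}
#1 dst[0x0a+4] := {0x84,0x7a,0x20,0xa8}
#2 dst[0x12+2] := {0x52,0x47}
#3 dst[0x02+3] := {0x52,0x47,0x34}
#4 dst[0x02+3] := {0x7a,0x20,0xa8}
query mem[0x12]=0x52, mem[0x10]=0xf2, mem[0x06]=0x52, mem[0x0a]=0x84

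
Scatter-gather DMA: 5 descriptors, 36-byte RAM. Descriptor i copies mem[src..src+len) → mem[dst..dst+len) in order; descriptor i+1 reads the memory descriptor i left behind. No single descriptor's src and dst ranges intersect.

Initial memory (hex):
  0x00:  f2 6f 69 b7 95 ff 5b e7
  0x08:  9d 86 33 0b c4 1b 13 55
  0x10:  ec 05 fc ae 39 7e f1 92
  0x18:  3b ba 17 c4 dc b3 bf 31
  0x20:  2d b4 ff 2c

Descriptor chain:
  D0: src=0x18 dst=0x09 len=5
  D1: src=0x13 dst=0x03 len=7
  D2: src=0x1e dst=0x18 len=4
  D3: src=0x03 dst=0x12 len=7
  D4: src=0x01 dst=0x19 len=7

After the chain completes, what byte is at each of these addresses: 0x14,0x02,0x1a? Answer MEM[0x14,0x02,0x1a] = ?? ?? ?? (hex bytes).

MEM[0x14,0x02,0x1a] = 7e 69 69

D0: mem[0x09..0x0d] <- [3b ba 17 c4 dc]
D1: mem[0x03..0x09] <- [ae 39 7e f1 92 3b ba]
D2: mem[0x18..0x1b] <- [bf 31 2d b4]
D3: mem[0x12..0x18] <- [ae 39 7e f1 92 3b ba]
D4: mem[0x19..0x1f] <- [6f 69 ae 39 7e f1 92]
query mem[0x14]=0x7e, mem[0x02]=0x69, mem[0x1a]=0x69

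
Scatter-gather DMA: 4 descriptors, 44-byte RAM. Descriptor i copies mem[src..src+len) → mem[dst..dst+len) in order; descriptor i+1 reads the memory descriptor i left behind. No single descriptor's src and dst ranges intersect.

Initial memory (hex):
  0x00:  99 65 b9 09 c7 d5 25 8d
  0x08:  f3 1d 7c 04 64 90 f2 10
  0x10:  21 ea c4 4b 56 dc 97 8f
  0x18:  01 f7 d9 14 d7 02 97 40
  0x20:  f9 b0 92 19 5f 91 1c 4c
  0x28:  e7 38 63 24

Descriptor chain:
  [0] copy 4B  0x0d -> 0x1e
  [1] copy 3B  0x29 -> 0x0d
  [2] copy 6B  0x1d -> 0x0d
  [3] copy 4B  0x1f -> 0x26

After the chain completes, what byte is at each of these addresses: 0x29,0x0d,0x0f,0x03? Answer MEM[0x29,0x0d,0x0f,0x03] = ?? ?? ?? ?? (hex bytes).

#0 dst[0x1e+4] := {0x90,0xf2,0x10,0x21}
#1 dst[0x0d+3] := {0x38,0x63,0x24}
#2 dst[0x0d+6] := {0x02,0x90,0xf2,0x10,0x21,0x92}
#3 dst[0x26+4] := {0xf2,0x10,0x21,0x92}
query mem[0x29]=0x92, mem[0x0d]=0x02, mem[0x0f]=0xf2, mem[0x03]=0x09

MEM[0x29,0x0d,0x0f,0x03] = 92 02 f2 09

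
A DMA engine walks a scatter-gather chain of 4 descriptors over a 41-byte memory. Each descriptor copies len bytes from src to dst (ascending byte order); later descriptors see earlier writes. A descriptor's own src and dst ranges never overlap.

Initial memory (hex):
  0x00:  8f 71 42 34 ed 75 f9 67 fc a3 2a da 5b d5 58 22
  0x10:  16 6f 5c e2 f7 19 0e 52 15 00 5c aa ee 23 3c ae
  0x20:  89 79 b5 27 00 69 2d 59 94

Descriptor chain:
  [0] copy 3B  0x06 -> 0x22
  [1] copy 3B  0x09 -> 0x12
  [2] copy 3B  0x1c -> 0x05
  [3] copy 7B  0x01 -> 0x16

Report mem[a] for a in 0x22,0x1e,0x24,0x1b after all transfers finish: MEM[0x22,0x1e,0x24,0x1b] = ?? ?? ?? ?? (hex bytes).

[0] 0x06->0x22 len=3 : f9 67 fc
[1] 0x09->0x12 len=3 : a3 2a da
[2] 0x1c->0x05 len=3 : ee 23 3c
[3] 0x01->0x16 len=7 : 71 42 34 ed ee 23 3c
query mem[0x22]=0xf9, mem[0x1e]=0x3c, mem[0x24]=0xfc, mem[0x1b]=0x23

MEM[0x22,0x1e,0x24,0x1b] = f9 3c fc 23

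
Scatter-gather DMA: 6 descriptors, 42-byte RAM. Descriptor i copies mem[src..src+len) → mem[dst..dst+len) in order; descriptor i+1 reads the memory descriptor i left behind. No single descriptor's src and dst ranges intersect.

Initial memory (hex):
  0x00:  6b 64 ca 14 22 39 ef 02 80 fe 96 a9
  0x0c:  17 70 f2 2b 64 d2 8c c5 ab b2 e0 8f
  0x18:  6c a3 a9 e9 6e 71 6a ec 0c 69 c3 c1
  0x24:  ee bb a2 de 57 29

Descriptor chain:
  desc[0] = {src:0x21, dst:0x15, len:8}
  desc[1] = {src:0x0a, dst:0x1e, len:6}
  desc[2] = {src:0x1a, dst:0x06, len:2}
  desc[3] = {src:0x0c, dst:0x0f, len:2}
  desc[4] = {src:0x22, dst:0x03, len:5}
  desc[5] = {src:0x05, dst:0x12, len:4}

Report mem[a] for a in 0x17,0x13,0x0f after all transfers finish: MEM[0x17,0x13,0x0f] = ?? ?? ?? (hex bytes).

MEM[0x17,0x13,0x0f] = c1 bb 17

[0] 0x21->0x15 len=8 : 69 c3 c1 ee bb a2 de 57
[1] 0x0a->0x1e len=6 : 96 a9 17 70 f2 2b
[2] 0x1a->0x06 len=2 : a2 de
[3] 0x0c->0x0f len=2 : 17 70
[4] 0x22->0x03 len=5 : f2 2b ee bb a2
[5] 0x05->0x12 len=4 : ee bb a2 80
query mem[0x17]=0xc1, mem[0x13]=0xbb, mem[0x0f]=0x17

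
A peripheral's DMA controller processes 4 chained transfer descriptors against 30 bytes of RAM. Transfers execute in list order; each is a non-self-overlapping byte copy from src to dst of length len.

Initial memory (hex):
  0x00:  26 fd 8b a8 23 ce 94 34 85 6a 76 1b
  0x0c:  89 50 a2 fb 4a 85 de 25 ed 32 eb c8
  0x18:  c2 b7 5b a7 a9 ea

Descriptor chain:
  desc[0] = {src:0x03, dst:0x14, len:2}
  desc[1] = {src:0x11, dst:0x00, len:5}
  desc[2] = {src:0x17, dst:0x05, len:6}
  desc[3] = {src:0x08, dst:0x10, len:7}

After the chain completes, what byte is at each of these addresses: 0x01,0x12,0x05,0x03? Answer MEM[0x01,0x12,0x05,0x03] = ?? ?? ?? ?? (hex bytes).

MEM[0x01,0x12,0x05,0x03] = de a9 c8 a8

[0] 0x03->0x14 len=2 : a8 23
[1] 0x11->0x00 len=5 : 85 de 25 a8 23
[2] 0x17->0x05 len=6 : c8 c2 b7 5b a7 a9
[3] 0x08->0x10 len=7 : 5b a7 a9 1b 89 50 a2
query mem[0x01]=0xde, mem[0x12]=0xa9, mem[0x05]=0xc8, mem[0x03]=0xa8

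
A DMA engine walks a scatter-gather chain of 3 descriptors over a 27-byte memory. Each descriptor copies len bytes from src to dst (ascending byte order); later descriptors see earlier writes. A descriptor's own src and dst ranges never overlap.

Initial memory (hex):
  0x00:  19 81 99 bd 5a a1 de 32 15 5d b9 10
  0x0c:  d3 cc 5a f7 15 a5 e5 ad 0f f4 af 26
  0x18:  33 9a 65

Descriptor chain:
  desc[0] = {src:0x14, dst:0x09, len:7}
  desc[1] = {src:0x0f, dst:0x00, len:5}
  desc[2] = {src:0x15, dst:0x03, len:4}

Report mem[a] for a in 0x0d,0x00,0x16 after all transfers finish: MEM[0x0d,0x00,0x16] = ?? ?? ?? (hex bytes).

MEM[0x0d,0x00,0x16] = 33 65 af

D0: mem[0x09..0x0f] <- [0f f4 af 26 33 9a 65]
D1: mem[0x00..0x04] <- [65 15 a5 e5 ad]
D2: mem[0x03..0x06] <- [f4 af 26 33]
query mem[0x0d]=0x33, mem[0x00]=0x65, mem[0x16]=0xaf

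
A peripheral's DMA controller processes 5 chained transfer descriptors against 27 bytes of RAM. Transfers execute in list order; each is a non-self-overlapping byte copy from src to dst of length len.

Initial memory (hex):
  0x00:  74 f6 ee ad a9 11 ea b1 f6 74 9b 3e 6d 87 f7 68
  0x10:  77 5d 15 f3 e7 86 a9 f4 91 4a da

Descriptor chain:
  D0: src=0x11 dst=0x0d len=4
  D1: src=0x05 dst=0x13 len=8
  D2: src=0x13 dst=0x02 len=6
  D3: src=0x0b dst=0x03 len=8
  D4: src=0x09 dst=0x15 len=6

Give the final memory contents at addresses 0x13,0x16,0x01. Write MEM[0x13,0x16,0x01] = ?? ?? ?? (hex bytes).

#0 dst[0x0d+4] := {0x5d,0x15,0xf3,0xe7}
#1 dst[0x13+8] := {0x11,0xea,0xb1,0xf6,0x74,0x9b,0x3e,0x6d}
#2 dst[0x02+6] := {0x11,0xea,0xb1,0xf6,0x74,0x9b}
#3 dst[0x03+8] := {0x3e,0x6d,0x5d,0x15,0xf3,0xe7,0x5d,0x15}
#4 dst[0x15+6] := {0x5d,0x15,0x3e,0x6d,0x5d,0x15}
query mem[0x13]=0x11, mem[0x16]=0x15, mem[0x01]=0xf6

MEM[0x13,0x16,0x01] = 11 15 f6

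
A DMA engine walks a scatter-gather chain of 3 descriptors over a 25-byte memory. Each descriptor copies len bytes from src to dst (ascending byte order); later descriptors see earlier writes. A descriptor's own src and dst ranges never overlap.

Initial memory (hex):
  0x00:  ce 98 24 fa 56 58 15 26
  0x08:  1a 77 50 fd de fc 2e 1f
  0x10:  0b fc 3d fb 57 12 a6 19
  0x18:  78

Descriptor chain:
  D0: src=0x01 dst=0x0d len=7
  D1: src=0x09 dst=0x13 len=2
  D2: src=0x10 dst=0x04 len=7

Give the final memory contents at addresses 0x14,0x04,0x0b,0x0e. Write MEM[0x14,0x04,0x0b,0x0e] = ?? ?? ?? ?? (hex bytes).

MEM[0x14,0x04,0x0b,0x0e] = 50 56 fd 24

#0 dst[0x0d+7] := {0x98,0x24,0xfa,0x56,0x58,0x15,0x26}
#1 dst[0x13+2] := {0x77,0x50}
#2 dst[0x04+7] := {0x56,0x58,0x15,0x77,0x50,0x12,0xa6}
query mem[0x14]=0x50, mem[0x04]=0x56, mem[0x0b]=0xfd, mem[0x0e]=0x24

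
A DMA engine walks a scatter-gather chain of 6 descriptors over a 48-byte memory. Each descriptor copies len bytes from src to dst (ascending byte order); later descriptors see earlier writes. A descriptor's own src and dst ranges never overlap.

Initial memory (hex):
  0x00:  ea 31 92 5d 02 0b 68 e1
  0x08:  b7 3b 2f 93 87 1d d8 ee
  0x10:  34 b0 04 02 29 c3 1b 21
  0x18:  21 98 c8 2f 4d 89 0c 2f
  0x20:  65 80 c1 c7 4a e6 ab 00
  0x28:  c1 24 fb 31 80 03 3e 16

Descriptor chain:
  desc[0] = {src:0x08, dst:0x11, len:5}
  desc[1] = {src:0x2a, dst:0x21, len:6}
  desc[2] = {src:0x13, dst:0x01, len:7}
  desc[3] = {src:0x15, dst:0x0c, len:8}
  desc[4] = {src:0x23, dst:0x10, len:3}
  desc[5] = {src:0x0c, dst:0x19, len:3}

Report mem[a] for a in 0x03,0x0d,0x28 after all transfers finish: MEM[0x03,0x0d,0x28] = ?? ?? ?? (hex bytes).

[0] 0x08->0x11 len=5 : b7 3b 2f 93 87
[1] 0x2a->0x21 len=6 : fb 31 80 03 3e 16
[2] 0x13->0x01 len=7 : 2f 93 87 1b 21 21 98
[3] 0x15->0x0c len=8 : 87 1b 21 21 98 c8 2f 4d
[4] 0x23->0x10 len=3 : 80 03 3e
[5] 0x0c->0x19 len=3 : 87 1b 21
query mem[0x03]=0x87, mem[0x0d]=0x1b, mem[0x28]=0xc1

MEM[0x03,0x0d,0x28] = 87 1b c1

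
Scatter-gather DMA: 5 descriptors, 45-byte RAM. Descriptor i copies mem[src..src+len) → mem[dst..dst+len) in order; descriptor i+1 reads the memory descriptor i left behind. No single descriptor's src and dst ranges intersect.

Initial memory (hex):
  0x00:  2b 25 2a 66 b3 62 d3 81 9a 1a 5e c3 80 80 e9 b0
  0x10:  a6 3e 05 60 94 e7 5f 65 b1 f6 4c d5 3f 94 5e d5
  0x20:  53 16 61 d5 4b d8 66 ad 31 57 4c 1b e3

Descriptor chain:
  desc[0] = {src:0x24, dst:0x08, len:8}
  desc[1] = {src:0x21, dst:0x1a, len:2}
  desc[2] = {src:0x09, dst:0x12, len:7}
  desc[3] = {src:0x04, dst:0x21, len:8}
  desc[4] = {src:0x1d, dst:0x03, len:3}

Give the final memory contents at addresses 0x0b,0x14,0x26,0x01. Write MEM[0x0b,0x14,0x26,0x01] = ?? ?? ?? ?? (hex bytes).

  after D0: wrote 8B at 0x08 = 4bd866ad31574c1b
  after D1: wrote 2B at 0x1a = 1661
  after D2: wrote 7B at 0x12 = d866ad31574c1b
  after D3: wrote 8B at 0x21 = b362d3814bd866ad
  after D4: wrote 3B at 0x03 = 945ed5
query mem[0x0b]=0xad, mem[0x14]=0xad, mem[0x26]=0xd8, mem[0x01]=0x25

MEM[0x0b,0x14,0x26,0x01] = ad ad d8 25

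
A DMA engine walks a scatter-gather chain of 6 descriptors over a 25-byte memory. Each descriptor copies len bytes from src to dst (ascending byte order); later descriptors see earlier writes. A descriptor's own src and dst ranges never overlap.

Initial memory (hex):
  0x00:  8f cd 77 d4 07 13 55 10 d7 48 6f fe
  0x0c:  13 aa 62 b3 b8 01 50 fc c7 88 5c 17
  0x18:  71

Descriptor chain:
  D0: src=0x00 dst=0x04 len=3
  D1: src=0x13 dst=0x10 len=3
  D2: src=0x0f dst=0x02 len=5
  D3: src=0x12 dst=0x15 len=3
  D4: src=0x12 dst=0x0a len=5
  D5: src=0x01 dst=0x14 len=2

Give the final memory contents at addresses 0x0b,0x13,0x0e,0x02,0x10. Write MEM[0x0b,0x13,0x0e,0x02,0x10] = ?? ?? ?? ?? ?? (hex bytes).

  after D0: wrote 3B at 0x04 = 8fcd77
  after D1: wrote 3B at 0x10 = fcc788
  after D2: wrote 5B at 0x02 = b3fcc788fc
  after D3: wrote 3B at 0x15 = 88fcc7
  after D4: wrote 5B at 0x0a = 88fcc788fc
  after D5: wrote 2B at 0x14 = cdb3
query mem[0x0b]=0xfc, mem[0x13]=0xfc, mem[0x0e]=0xfc, mem[0x02]=0xb3, mem[0x10]=0xfc

MEM[0x0b,0x13,0x0e,0x02,0x10] = fc fc fc b3 fc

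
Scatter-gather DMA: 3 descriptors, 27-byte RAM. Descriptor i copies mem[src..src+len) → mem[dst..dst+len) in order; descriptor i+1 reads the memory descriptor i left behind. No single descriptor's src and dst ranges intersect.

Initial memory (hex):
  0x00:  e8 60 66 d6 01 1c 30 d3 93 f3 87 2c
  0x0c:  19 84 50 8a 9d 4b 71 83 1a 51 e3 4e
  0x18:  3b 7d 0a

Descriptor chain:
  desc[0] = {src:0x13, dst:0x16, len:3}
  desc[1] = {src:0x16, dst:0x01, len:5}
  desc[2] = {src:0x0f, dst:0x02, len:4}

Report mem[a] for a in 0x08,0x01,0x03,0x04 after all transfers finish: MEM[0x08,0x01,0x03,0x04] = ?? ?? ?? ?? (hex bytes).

MEM[0x08,0x01,0x03,0x04] = 93 83 9d 4b

#0 dst[0x16+3] := {0x83,0x1a,0x51}
#1 dst[0x01+5] := {0x83,0x1a,0x51,0x7d,0x0a}
#2 dst[0x02+4] := {0x8a,0x9d,0x4b,0x71}
query mem[0x08]=0x93, mem[0x01]=0x83, mem[0x03]=0x9d, mem[0x04]=0x4b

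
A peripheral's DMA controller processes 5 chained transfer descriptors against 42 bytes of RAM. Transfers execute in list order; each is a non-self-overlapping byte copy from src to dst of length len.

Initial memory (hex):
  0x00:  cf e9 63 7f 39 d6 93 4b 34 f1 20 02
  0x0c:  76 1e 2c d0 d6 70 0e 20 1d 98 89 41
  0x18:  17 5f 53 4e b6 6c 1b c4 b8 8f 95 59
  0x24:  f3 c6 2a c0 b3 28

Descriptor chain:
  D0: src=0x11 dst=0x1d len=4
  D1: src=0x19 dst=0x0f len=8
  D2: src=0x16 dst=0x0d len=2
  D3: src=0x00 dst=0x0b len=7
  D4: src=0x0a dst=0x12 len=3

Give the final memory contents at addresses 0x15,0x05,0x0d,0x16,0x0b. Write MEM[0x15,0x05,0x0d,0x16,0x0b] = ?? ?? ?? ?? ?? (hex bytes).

  after D0: wrote 4B at 0x1d = 700e201d
  after D1: wrote 8B at 0x0f = 5f534eb6700e201d
  after D2: wrote 2B at 0x0d = 1d41
  after D3: wrote 7B at 0x0b = cfe9637f39d693
  after D4: wrote 3B at 0x12 = 20cfe9
query mem[0x15]=0x20, mem[0x05]=0xd6, mem[0x0d]=0x63, mem[0x16]=0x1d, mem[0x0b]=0xcf

MEM[0x15,0x05,0x0d,0x16,0x0b] = 20 d6 63 1d cf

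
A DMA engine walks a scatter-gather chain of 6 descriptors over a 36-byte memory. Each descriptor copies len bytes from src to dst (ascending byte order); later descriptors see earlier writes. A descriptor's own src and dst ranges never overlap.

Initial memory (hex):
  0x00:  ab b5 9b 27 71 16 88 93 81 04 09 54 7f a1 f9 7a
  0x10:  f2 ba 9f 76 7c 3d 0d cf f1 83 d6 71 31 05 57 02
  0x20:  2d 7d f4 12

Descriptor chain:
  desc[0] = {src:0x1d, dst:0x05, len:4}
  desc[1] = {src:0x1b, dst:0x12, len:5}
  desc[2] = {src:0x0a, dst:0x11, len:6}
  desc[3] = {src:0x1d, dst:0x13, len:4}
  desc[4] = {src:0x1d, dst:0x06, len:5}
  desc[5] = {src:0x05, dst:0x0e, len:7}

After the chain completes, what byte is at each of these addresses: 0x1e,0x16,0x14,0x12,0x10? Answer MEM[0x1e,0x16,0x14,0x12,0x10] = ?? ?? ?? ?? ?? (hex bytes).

[0] 0x1d->0x05 len=4 : 05 57 02 2d
[1] 0x1b->0x12 len=5 : 71 31 05 57 02
[2] 0x0a->0x11 len=6 : 09 54 7f a1 f9 7a
[3] 0x1d->0x13 len=4 : 05 57 02 2d
[4] 0x1d->0x06 len=5 : 05 57 02 2d 7d
[5] 0x05->0x0e len=7 : 05 05 57 02 2d 7d 54
query mem[0x1e]=0x57, mem[0x16]=0x2d, mem[0x14]=0x54, mem[0x12]=0x2d, mem[0x10]=0x57

MEM[0x1e,0x16,0x14,0x12,0x10] = 57 2d 54 2d 57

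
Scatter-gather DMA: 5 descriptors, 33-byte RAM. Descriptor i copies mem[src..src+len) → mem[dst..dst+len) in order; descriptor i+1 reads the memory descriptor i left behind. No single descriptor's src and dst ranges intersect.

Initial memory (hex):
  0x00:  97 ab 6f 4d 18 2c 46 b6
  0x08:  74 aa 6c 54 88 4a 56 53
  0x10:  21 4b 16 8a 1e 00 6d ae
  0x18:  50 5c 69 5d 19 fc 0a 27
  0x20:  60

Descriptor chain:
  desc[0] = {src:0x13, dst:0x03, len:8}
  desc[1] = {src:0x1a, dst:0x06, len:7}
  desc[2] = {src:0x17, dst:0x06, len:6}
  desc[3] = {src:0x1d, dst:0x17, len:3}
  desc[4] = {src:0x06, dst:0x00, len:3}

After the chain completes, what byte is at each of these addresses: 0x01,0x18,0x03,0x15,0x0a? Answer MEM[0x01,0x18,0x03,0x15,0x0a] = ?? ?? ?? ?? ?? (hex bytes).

MEM[0x01,0x18,0x03,0x15,0x0a] = 50 0a 8a 00 5d

[0] 0x13->0x03 len=8 : 8a 1e 00 6d ae 50 5c 69
[1] 0x1a->0x06 len=7 : 69 5d 19 fc 0a 27 60
[2] 0x17->0x06 len=6 : ae 50 5c 69 5d 19
[3] 0x1d->0x17 len=3 : fc 0a 27
[4] 0x06->0x00 len=3 : ae 50 5c
query mem[0x01]=0x50, mem[0x18]=0x0a, mem[0x03]=0x8a, mem[0x15]=0x00, mem[0x0a]=0x5d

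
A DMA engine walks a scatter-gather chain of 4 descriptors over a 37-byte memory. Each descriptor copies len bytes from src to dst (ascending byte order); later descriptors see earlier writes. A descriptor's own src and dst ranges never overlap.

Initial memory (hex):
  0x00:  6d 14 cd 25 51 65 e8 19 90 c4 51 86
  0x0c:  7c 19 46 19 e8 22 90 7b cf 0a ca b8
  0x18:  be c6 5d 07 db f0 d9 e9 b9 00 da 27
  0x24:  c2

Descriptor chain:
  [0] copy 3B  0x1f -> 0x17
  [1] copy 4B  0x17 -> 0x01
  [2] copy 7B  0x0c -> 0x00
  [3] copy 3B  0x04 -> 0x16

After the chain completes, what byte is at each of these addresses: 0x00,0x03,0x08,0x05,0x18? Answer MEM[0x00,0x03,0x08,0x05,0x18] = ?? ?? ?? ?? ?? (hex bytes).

MEM[0x00,0x03,0x08,0x05,0x18] = 7c 19 90 22 90

  after D0: wrote 3B at 0x17 = e9b900
  after D1: wrote 4B at 0x01 = e9b9005d
  after D2: wrote 7B at 0x00 = 7c194619e82290
  after D3: wrote 3B at 0x16 = e82290
query mem[0x00]=0x7c, mem[0x03]=0x19, mem[0x08]=0x90, mem[0x05]=0x22, mem[0x18]=0x90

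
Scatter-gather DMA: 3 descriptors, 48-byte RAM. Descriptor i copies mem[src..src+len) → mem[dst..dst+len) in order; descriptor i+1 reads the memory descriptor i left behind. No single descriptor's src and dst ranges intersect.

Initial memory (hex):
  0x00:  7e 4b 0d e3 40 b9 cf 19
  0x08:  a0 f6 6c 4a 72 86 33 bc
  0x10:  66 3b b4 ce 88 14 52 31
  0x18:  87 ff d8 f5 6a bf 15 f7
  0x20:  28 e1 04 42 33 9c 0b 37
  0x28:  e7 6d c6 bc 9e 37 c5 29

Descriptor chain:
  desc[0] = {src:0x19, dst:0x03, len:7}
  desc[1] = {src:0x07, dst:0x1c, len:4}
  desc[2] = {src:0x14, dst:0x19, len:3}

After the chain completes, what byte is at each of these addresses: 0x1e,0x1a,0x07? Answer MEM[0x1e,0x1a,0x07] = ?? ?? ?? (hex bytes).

MEM[0x1e,0x1a,0x07] = f7 14 bf

#0 dst[0x03+7] := {0xff,0xd8,0xf5,0x6a,0xbf,0x15,0xf7}
#1 dst[0x1c+4] := {0xbf,0x15,0xf7,0x6c}
#2 dst[0x19+3] := {0x88,0x14,0x52}
query mem[0x1e]=0xf7, mem[0x1a]=0x14, mem[0x07]=0xbf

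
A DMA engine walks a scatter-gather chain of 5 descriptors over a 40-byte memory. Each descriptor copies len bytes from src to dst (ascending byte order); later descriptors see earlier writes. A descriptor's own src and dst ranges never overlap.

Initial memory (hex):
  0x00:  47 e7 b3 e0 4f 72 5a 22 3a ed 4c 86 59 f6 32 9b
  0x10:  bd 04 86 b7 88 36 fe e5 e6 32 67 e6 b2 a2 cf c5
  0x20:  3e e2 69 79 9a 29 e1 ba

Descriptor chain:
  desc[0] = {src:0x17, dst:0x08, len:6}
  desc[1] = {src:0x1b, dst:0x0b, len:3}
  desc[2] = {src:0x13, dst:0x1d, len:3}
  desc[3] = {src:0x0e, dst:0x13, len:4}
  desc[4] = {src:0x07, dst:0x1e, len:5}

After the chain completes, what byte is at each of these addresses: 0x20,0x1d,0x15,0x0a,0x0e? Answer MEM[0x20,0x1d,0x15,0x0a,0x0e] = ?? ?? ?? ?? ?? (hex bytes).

MEM[0x20,0x1d,0x15,0x0a,0x0e] = e6 b7 bd 32 32

[0] 0x17->0x08 len=6 : e5 e6 32 67 e6 b2
[1] 0x1b->0x0b len=3 : e6 b2 a2
[2] 0x13->0x1d len=3 : b7 88 36
[3] 0x0e->0x13 len=4 : 32 9b bd 04
[4] 0x07->0x1e len=5 : 22 e5 e6 32 e6
query mem[0x20]=0xe6, mem[0x1d]=0xb7, mem[0x15]=0xbd, mem[0x0a]=0x32, mem[0x0e]=0x32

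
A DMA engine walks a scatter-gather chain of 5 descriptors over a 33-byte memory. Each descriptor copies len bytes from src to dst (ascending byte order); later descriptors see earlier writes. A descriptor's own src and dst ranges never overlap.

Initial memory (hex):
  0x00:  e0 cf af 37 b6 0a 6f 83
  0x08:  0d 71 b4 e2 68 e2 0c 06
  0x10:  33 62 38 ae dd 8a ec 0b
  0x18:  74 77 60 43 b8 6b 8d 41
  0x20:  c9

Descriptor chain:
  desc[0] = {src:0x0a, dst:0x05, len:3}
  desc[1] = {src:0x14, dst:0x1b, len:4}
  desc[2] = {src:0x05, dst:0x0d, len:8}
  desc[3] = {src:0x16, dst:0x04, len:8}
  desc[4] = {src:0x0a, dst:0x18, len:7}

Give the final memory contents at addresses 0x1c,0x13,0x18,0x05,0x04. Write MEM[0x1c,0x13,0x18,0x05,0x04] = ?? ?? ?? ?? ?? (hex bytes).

#0 dst[0x05+3] := {0xb4,0xe2,0x68}
#1 dst[0x1b+4] := {0xdd,0x8a,0xec,0x0b}
#2 dst[0x0d+8] := {0xb4,0xe2,0x68,0x0d,0x71,0xb4,0xe2,0x68}
#3 dst[0x04+8] := {0xec,0x0b,0x74,0x77,0x60,0xdd,0x8a,0xec}
#4 dst[0x18+7] := {0x8a,0xec,0x68,0xb4,0xe2,0x68,0x0d}
query mem[0x1c]=0xe2, mem[0x13]=0xe2, mem[0x18]=0x8a, mem[0x05]=0x0b, mem[0x04]=0xec

MEM[0x1c,0x13,0x18,0x05,0x04] = e2 e2 8a 0b ec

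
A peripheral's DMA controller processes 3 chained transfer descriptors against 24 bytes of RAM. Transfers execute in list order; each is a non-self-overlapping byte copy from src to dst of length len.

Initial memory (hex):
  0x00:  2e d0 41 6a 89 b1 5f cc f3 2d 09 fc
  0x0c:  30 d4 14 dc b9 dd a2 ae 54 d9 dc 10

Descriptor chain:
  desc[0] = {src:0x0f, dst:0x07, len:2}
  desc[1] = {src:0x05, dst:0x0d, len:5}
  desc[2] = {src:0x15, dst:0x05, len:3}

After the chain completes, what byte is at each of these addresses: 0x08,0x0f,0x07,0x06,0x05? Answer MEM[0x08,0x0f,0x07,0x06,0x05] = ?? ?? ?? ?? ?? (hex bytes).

MEM[0x08,0x0f,0x07,0x06,0x05] = b9 dc 10 dc d9

D0: mem[0x07..0x08] <- [dc b9]
D1: mem[0x0d..0x11] <- [b1 5f dc b9 2d]
D2: mem[0x05..0x07] <- [d9 dc 10]
query mem[0x08]=0xb9, mem[0x0f]=0xdc, mem[0x07]=0x10, mem[0x06]=0xdc, mem[0x05]=0xd9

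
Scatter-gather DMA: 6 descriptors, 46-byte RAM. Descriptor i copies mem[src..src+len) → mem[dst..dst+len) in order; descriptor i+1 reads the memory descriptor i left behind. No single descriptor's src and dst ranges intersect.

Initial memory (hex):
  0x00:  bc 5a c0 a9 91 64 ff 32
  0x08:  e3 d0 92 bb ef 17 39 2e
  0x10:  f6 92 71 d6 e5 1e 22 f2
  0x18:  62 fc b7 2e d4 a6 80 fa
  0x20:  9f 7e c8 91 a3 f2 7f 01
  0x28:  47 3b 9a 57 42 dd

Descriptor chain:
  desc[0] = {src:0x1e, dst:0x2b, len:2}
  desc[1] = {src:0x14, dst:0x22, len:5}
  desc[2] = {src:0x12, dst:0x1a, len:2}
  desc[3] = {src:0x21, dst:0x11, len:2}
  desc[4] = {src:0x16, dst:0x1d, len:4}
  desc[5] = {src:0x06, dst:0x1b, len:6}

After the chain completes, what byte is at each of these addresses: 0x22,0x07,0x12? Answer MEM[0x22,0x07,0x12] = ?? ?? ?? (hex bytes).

[0] 0x1e->0x2b len=2 : 80 fa
[1] 0x14->0x22 len=5 : e5 1e 22 f2 62
[2] 0x12->0x1a len=2 : 71 d6
[3] 0x21->0x11 len=2 : 7e e5
[4] 0x16->0x1d len=4 : 22 f2 62 fc
[5] 0x06->0x1b len=6 : ff 32 e3 d0 92 bb
query mem[0x22]=0xe5, mem[0x07]=0x32, mem[0x12]=0xe5

MEM[0x22,0x07,0x12] = e5 32 e5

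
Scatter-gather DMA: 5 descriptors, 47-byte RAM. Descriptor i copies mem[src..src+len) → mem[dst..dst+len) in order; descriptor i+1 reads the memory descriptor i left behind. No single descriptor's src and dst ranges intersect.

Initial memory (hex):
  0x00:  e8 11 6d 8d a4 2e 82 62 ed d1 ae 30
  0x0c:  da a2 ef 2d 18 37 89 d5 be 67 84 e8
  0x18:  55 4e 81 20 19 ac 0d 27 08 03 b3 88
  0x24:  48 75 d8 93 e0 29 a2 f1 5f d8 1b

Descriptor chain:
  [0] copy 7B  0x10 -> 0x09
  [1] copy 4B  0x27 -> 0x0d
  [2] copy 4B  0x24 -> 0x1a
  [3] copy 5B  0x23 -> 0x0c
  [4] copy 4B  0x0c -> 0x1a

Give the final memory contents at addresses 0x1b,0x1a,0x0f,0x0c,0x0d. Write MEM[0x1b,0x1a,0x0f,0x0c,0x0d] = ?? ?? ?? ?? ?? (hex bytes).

[0] 0x10->0x09 len=7 : 18 37 89 d5 be 67 84
[1] 0x27->0x0d len=4 : 93 e0 29 a2
[2] 0x24->0x1a len=4 : 48 75 d8 93
[3] 0x23->0x0c len=5 : 88 48 75 d8 93
[4] 0x0c->0x1a len=4 : 88 48 75 d8
query mem[0x1b]=0x48, mem[0x1a]=0x88, mem[0x0f]=0xd8, mem[0x0c]=0x88, mem[0x0d]=0x48

MEM[0x1b,0x1a,0x0f,0x0c,0x0d] = 48 88 d8 88 48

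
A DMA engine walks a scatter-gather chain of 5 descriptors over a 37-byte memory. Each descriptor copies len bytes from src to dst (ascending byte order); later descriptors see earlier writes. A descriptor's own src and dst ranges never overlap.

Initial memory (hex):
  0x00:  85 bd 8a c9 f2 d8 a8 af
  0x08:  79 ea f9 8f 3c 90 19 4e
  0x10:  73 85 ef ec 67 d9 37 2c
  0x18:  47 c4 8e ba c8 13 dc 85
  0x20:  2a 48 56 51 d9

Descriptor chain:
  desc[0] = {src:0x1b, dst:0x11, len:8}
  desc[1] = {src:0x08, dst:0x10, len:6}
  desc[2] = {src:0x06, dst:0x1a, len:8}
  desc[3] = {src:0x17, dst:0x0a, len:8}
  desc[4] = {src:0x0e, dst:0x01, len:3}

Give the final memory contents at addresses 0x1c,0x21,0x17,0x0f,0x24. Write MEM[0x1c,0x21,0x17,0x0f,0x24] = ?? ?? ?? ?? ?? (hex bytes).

D0: mem[0x11..0x18] <- [ba c8 13 dc 85 2a 48 56]
D1: mem[0x10..0x15] <- [79 ea f9 8f 3c 90]
D2: mem[0x1a..0x21] <- [a8 af 79 ea f9 8f 3c 90]
D3: mem[0x0a..0x11] <- [48 56 c4 a8 af 79 ea f9]
D4: mem[0x01..0x03] <- [af 79 ea]
query mem[0x1c]=0x79, mem[0x21]=0x90, mem[0x17]=0x48, mem[0x0f]=0x79, mem[0x24]=0xd9

MEM[0x1c,0x21,0x17,0x0f,0x24] = 79 90 48 79 d9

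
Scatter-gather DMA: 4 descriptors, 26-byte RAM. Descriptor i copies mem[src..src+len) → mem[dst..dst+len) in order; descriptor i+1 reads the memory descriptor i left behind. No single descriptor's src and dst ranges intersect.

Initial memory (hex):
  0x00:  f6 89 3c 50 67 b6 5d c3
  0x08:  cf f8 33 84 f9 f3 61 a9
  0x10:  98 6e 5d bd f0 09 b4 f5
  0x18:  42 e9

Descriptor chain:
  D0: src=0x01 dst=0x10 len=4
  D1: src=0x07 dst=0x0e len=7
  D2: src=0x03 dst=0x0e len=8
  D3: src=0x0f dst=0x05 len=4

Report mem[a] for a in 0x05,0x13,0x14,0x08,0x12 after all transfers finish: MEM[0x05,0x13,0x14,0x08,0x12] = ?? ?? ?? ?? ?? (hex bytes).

D0: mem[0x10..0x13] <- [89 3c 50 67]
D1: mem[0x0e..0x14] <- [c3 cf f8 33 84 f9 f3]
D2: mem[0x0e..0x15] <- [50 67 b6 5d c3 cf f8 33]
D3: mem[0x05..0x08] <- [67 b6 5d c3]
query mem[0x05]=0x67, mem[0x13]=0xcf, mem[0x14]=0xf8, mem[0x08]=0xc3, mem[0x12]=0xc3

MEM[0x05,0x13,0x14,0x08,0x12] = 67 cf f8 c3 c3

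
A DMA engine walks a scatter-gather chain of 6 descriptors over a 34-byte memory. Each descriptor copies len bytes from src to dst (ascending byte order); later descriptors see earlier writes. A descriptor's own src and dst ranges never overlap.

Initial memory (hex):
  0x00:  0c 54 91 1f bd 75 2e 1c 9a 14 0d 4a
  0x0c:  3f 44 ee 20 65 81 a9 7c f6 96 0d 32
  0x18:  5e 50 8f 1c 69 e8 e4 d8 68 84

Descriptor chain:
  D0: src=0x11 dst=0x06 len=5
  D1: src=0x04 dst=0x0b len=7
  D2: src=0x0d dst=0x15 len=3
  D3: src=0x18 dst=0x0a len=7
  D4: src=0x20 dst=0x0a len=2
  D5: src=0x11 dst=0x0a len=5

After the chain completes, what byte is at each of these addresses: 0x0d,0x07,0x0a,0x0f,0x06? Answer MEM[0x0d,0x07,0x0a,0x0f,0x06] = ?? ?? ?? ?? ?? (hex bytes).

MEM[0x0d,0x07,0x0a,0x0f,0x06] = f6 a9 96 e8 81

[0] 0x11->0x06 len=5 : 81 a9 7c f6 96
[1] 0x04->0x0b len=7 : bd 75 81 a9 7c f6 96
[2] 0x0d->0x15 len=3 : 81 a9 7c
[3] 0x18->0x0a len=7 : 5e 50 8f 1c 69 e8 e4
[4] 0x20->0x0a len=2 : 68 84
[5] 0x11->0x0a len=5 : 96 a9 7c f6 81
query mem[0x0d]=0xf6, mem[0x07]=0xa9, mem[0x0a]=0x96, mem[0x0f]=0xe8, mem[0x06]=0x81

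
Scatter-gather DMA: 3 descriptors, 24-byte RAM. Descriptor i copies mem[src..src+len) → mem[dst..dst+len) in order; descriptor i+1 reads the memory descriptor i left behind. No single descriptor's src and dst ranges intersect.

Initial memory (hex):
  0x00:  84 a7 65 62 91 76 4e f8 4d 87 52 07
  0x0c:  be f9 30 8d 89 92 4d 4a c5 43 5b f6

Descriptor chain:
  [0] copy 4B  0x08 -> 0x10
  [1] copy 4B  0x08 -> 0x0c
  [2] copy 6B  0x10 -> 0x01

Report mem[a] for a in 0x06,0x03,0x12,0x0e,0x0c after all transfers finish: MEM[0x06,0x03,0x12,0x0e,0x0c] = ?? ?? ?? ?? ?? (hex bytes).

MEM[0x06,0x03,0x12,0x0e,0x0c] = 43 52 52 52 4d

  after D0: wrote 4B at 0x10 = 4d875207
  after D1: wrote 4B at 0x0c = 4d875207
  after D2: wrote 6B at 0x01 = 4d875207c543
query mem[0x06]=0x43, mem[0x03]=0x52, mem[0x12]=0x52, mem[0x0e]=0x52, mem[0x0c]=0x4d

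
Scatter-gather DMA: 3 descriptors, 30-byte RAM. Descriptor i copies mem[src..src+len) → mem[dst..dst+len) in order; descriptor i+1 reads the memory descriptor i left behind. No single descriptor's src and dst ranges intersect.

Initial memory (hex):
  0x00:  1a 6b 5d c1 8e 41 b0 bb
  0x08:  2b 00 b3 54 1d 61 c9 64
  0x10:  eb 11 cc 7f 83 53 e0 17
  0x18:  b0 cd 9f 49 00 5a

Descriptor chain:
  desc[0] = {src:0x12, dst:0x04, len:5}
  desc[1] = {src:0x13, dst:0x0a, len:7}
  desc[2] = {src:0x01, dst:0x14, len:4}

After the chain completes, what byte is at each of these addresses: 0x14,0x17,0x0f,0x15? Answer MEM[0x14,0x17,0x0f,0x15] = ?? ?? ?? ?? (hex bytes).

MEM[0x14,0x17,0x0f,0x15] = 6b cc b0 5d

  after D0: wrote 5B at 0x04 = cc7f8353e0
  after D1: wrote 7B at 0x0a = 7f8353e017b0cd
  after D2: wrote 4B at 0x14 = 6b5dc1cc
query mem[0x14]=0x6b, mem[0x17]=0xcc, mem[0x0f]=0xb0, mem[0x15]=0x5d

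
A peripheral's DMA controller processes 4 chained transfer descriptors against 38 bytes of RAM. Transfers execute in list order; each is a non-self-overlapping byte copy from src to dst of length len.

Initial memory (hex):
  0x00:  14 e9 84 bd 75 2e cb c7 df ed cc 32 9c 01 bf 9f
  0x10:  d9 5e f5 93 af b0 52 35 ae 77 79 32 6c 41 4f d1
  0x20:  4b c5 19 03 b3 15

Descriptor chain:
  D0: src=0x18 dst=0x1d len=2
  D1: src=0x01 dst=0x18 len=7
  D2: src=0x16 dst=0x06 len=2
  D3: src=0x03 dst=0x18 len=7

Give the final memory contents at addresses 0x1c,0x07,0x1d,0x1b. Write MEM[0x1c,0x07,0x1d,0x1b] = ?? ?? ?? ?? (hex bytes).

MEM[0x1c,0x07,0x1d,0x1b] = 35 35 df 52

  after D0: wrote 2B at 0x1d = ae77
  after D1: wrote 7B at 0x18 = e984bd752ecbc7
  after D2: wrote 2B at 0x06 = 5235
  after D3: wrote 7B at 0x18 = bd752e5235dfed
query mem[0x1c]=0x35, mem[0x07]=0x35, mem[0x1d]=0xdf, mem[0x1b]=0x52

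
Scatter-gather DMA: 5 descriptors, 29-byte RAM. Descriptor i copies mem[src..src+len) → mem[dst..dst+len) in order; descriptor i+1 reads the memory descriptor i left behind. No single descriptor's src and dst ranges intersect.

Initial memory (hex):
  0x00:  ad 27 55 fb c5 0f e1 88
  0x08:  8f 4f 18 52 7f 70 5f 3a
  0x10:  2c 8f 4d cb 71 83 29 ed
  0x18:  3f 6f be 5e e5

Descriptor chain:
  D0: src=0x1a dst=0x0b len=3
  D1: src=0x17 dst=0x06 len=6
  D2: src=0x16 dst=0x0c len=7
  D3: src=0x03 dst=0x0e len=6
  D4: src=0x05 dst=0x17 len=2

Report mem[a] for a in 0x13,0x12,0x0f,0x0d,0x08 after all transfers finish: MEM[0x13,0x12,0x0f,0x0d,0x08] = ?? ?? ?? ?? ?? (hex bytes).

MEM[0x13,0x12,0x0f,0x0d,0x08] = 6f 3f c5 ed 6f

  after D0: wrote 3B at 0x0b = be5ee5
  after D1: wrote 6B at 0x06 = ed3f6fbe5ee5
  after D2: wrote 7B at 0x0c = 29ed3f6fbe5ee5
  after D3: wrote 6B at 0x0e = fbc50fed3f6f
  after D4: wrote 2B at 0x17 = 0fed
query mem[0x13]=0x6f, mem[0x12]=0x3f, mem[0x0f]=0xc5, mem[0x0d]=0xed, mem[0x08]=0x6f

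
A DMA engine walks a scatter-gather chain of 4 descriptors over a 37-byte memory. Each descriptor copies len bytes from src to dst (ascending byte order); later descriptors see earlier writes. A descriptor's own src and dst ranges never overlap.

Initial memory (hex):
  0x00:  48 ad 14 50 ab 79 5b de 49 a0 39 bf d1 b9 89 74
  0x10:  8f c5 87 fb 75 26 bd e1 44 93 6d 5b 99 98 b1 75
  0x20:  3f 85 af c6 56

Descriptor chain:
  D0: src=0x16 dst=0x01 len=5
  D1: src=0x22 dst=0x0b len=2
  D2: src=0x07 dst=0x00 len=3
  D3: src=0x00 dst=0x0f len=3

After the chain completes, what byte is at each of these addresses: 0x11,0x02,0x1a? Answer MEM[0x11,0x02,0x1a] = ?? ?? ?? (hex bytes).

MEM[0x11,0x02,0x1a] = a0 a0 6d

  after D0: wrote 5B at 0x01 = bde144936d
  after D1: wrote 2B at 0x0b = afc6
  after D2: wrote 3B at 0x00 = de49a0
  after D3: wrote 3B at 0x0f = de49a0
query mem[0x11]=0xa0, mem[0x02]=0xa0, mem[0x1a]=0x6d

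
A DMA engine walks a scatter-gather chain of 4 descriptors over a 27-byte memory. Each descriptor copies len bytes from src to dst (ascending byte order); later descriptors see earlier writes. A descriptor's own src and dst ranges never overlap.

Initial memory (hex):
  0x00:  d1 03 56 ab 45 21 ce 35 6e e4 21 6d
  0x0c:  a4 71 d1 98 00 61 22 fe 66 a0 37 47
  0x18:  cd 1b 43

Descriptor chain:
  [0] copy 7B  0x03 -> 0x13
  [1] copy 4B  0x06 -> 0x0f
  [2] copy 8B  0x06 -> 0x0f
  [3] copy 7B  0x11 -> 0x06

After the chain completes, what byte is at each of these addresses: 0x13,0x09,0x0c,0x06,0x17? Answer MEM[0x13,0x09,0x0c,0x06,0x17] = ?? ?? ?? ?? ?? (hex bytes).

MEM[0x13,0x09,0x0c,0x06,0x17] = 21 6d 35 6e 35

D0: mem[0x13..0x19] <- [ab 45 21 ce 35 6e e4]
D1: mem[0x0f..0x12] <- [ce 35 6e e4]
D2: mem[0x0f..0x16] <- [ce 35 6e e4 21 6d a4 71]
D3: mem[0x06..0x0c] <- [6e e4 21 6d a4 71 35]
query mem[0x13]=0x21, mem[0x09]=0x6d, mem[0x0c]=0x35, mem[0x06]=0x6e, mem[0x17]=0x35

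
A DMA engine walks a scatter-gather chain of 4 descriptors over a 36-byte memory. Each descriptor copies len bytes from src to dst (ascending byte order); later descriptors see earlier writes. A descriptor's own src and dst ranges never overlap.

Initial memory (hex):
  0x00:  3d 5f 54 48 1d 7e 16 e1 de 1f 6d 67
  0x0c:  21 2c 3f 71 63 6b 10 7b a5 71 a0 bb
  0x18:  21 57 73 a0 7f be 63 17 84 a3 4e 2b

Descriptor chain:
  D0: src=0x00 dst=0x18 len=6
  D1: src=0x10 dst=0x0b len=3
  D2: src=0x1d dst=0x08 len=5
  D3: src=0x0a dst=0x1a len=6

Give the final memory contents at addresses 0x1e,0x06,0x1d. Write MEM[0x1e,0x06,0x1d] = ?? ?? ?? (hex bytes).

MEM[0x1e,0x06,0x1d] = 3f 16 10

D0: mem[0x18..0x1d] <- [3d 5f 54 48 1d 7e]
D1: mem[0x0b..0x0d] <- [63 6b 10]
D2: mem[0x08..0x0c] <- [7e 63 17 84 a3]
D3: mem[0x1a..0x1f] <- [17 84 a3 10 3f 71]
query mem[0x1e]=0x3f, mem[0x06]=0x16, mem[0x1d]=0x10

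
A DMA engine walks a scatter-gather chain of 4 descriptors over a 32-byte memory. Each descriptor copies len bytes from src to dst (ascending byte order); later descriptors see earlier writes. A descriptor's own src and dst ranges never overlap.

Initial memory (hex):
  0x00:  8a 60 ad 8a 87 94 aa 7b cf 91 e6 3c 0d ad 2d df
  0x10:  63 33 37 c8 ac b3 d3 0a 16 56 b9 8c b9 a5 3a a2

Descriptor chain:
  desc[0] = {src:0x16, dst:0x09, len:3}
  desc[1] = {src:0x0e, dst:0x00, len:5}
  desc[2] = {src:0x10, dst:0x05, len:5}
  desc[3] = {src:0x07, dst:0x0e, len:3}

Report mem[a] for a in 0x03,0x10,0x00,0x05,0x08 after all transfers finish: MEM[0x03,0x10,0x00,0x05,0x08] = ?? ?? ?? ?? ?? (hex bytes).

[0] 0x16->0x09 len=3 : d3 0a 16
[1] 0x0e->0x00 len=5 : 2d df 63 33 37
[2] 0x10->0x05 len=5 : 63 33 37 c8 ac
[3] 0x07->0x0e len=3 : 37 c8 ac
query mem[0x03]=0x33, mem[0x10]=0xac, mem[0x00]=0x2d, mem[0x05]=0x63, mem[0x08]=0xc8

MEM[0x03,0x10,0x00,0x05,0x08] = 33 ac 2d 63 c8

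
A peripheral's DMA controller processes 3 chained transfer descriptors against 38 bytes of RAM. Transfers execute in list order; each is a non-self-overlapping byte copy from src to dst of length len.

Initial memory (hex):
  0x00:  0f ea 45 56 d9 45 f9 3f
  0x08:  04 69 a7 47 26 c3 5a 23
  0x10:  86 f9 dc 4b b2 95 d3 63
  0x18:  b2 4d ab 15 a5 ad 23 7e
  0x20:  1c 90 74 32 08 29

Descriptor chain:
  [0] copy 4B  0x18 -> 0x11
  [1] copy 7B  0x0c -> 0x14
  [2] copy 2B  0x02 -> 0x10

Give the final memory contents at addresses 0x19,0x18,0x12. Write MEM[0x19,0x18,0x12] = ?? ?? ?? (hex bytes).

MEM[0x19,0x18,0x12] = b2 86 4d

[0] 0x18->0x11 len=4 : b2 4d ab 15
[1] 0x0c->0x14 len=7 : 26 c3 5a 23 86 b2 4d
[2] 0x02->0x10 len=2 : 45 56
query mem[0x19]=0xb2, mem[0x18]=0x86, mem[0x12]=0x4d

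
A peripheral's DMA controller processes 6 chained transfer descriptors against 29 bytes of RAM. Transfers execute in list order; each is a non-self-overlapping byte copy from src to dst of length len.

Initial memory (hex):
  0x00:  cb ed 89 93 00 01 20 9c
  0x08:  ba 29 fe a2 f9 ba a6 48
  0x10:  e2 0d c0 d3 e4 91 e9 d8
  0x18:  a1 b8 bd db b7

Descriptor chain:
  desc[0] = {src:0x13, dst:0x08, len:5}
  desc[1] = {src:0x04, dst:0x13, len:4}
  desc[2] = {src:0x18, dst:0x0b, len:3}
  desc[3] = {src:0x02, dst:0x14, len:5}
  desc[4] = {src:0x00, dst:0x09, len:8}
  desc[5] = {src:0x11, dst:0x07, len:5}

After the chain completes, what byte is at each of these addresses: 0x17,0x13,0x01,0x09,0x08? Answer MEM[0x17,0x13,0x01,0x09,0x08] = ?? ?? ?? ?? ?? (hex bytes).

MEM[0x17,0x13,0x01,0x09,0x08] = 01 00 ed 00 c0

D0: mem[0x08..0x0c] <- [d3 e4 91 e9 d8]
D1: mem[0x13..0x16] <- [00 01 20 9c]
D2: mem[0x0b..0x0d] <- [a1 b8 bd]
D3: mem[0x14..0x18] <- [89 93 00 01 20]
D4: mem[0x09..0x10] <- [cb ed 89 93 00 01 20 9c]
D5: mem[0x07..0x0b] <- [0d c0 00 89 93]
query mem[0x17]=0x01, mem[0x13]=0x00, mem[0x01]=0xed, mem[0x09]=0x00, mem[0x08]=0xc0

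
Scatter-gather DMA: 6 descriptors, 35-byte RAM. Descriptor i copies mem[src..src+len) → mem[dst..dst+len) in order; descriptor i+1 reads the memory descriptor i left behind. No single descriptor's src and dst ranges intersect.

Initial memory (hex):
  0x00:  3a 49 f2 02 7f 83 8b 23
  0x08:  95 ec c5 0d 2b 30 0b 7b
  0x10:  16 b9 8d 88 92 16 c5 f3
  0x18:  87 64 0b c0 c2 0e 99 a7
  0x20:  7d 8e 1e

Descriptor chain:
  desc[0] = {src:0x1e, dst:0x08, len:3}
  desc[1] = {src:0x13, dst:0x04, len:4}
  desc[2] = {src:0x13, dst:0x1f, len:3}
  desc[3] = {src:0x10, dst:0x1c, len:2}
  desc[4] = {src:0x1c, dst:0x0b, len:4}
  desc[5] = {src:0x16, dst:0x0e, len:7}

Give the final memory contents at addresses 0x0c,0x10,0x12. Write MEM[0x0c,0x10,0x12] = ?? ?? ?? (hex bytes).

MEM[0x0c,0x10,0x12] = b9 87 0b

[0] 0x1e->0x08 len=3 : 99 a7 7d
[1] 0x13->0x04 len=4 : 88 92 16 c5
[2] 0x13->0x1f len=3 : 88 92 16
[3] 0x10->0x1c len=2 : 16 b9
[4] 0x1c->0x0b len=4 : 16 b9 99 88
[5] 0x16->0x0e len=7 : c5 f3 87 64 0b c0 16
query mem[0x0c]=0xb9, mem[0x10]=0x87, mem[0x12]=0x0b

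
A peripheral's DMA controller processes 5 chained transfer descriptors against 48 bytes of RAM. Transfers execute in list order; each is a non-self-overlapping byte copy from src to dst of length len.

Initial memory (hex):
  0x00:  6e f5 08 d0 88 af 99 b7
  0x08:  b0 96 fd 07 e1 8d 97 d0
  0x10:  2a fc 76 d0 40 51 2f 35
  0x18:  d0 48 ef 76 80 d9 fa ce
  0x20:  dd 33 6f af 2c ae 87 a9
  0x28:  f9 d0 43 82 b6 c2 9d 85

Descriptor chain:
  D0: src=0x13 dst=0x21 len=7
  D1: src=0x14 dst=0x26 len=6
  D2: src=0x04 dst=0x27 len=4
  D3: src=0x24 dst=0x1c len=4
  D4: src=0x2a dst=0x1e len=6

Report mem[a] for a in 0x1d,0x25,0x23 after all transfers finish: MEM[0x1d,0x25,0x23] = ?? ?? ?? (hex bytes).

MEM[0x1d,0x25,0x23] = 35 35 85

  after D0: wrote 7B at 0x21 = d040512f35d048
  after D1: wrote 6B at 0x26 = 40512f35d048
  after D2: wrote 4B at 0x27 = 88af99b7
  after D3: wrote 4B at 0x1c = 2f354088
  after D4: wrote 6B at 0x1e = b748b6c29d85
query mem[0x1d]=0x35, mem[0x25]=0x35, mem[0x23]=0x85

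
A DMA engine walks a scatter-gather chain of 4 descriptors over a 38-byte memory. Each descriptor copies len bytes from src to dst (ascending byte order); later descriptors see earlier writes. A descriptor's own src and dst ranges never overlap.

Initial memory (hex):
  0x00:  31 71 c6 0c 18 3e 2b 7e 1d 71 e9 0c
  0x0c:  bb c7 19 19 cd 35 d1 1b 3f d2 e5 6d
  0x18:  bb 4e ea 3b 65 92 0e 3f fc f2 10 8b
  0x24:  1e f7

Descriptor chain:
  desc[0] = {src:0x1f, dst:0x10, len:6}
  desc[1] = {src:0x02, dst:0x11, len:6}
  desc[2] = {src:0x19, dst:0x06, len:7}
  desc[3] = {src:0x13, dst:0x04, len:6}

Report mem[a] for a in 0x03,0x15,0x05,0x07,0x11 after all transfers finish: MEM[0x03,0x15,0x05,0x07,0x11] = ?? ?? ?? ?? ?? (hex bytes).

MEM[0x03,0x15,0x05,0x07,0x11] = 0c 2b 3e 7e c6

  after D0: wrote 6B at 0x10 = 3ffcf2108b1e
  after D1: wrote 6B at 0x11 = c60c183e2b7e
  after D2: wrote 7B at 0x06 = 4eea3b65920e3f
  after D3: wrote 6B at 0x04 = 183e2b7e6dbb
query mem[0x03]=0x0c, mem[0x15]=0x2b, mem[0x05]=0x3e, mem[0x07]=0x7e, mem[0x11]=0xc6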